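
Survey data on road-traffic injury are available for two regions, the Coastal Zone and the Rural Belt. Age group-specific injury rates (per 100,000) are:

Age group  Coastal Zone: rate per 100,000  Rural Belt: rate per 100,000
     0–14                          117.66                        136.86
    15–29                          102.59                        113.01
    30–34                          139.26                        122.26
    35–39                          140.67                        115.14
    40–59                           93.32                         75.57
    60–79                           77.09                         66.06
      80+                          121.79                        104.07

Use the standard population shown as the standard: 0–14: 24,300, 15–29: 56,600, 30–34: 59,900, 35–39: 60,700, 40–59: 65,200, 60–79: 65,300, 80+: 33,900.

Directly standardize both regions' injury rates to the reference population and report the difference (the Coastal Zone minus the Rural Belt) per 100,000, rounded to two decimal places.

Standard total = 365,900; weights = 0.0664, 0.1547, 0.1637, 0.1659, 0.1782, 0.1785, 0.0926.
The Coastal Zone: 0.0664×117.66 + 0.1547×102.59 + 0.1637×139.26 + 0.1659×140.67 + 0.1782×93.32 + 0.1785×77.09 + 0.0926×121.79 = 111.4873 per 100,000.
The Rural Belt: 0.0664×136.86 + 0.1547×113.01 + 0.1637×122.26 + 0.1659×115.14 + 0.1782×75.57 + 0.1785×66.06 + 0.0926×104.07 = 100.5829 per 100,000.
Difference = 111.4873 − 100.5829 = 10.9044.

10.90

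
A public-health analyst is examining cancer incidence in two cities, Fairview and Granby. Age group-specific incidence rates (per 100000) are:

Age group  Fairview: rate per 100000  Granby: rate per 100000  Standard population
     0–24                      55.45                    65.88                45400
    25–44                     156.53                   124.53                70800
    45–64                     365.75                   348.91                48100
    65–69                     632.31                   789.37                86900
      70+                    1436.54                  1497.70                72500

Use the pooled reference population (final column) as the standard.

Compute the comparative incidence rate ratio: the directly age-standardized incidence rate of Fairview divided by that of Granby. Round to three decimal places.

Standard total = 323700; weights = 0.1403, 0.2187, 0.1486, 0.2685, 0.2240.
Fairview: 0.1403×55.45 + 0.2187×156.53 + 0.1486×365.75 + 0.2685×632.31 + 0.2240×1436.54 = 587.8567 per 100000.
Granby: 0.1403×65.88 + 0.2187×124.53 + 0.1486×348.91 + 0.2685×789.37 + 0.2240×1497.70 = 635.6804 per 100000.
Ratio = 587.8567 ÷ 635.6804 = 0.92477.

0.925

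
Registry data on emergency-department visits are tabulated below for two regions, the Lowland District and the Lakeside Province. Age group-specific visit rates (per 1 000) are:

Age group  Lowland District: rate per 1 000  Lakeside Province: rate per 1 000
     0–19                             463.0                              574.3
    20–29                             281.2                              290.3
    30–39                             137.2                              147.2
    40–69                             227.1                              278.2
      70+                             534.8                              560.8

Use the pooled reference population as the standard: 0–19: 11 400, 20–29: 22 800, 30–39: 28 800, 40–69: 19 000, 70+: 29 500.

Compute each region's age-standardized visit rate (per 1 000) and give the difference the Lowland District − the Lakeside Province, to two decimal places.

Standard total = 111 500; weights = 0.1022, 0.2045, 0.2583, 0.1704, 0.2646.
The Lowland District: 0.1022×463.0 + 0.2045×281.2 + 0.2583×137.2 + 0.1704×227.1 + 0.2646×534.8 = 320.4701 per 1 000.
The Lakeside Province: 0.1022×574.3 + 0.2045×290.3 + 0.2583×147.2 + 0.1704×278.2 + 0.2646×560.8 = 351.8800 per 1 000.
Difference = 320.4701 − 351.8800 = -31.4099.

-31.41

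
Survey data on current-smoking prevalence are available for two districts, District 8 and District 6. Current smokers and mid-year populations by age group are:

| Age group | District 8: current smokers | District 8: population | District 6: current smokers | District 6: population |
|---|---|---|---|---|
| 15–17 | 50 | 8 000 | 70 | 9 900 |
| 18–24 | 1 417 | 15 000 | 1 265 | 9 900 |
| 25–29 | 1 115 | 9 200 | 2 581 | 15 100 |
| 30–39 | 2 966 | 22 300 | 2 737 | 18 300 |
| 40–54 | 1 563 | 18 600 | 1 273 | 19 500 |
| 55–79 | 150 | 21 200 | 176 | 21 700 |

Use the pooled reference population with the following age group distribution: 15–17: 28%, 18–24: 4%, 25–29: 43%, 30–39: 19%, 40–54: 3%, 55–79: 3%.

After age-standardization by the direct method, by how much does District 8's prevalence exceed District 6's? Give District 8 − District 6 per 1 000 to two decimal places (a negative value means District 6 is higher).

-25.56

Age-specific rates per 1 000 for District 8: 6.250, 94.467, 121.196, 133.004, 84.032, 7.075.
For District 6: 7.071, 127.778, 170.927, 149.563, 65.282, 8.111.
Standard weights: 0.28, 0.04, 0.43, 0.19, 0.03, 0.03.
District 8: 0.2800×6.250 + 0.0400×94.467 + 0.4300×121.196 + 0.1900×133.004 + 0.0300×84.032 + 0.0300×7.075 = 85.6469 per 1 000.
District 6: 0.2800×7.071 + 0.0400×127.778 + 0.4300×170.927 + 0.1900×149.563 + 0.0300×65.282 + 0.0300×8.111 = 111.2083 per 1 000.
Difference = 85.6469 − 111.2083 = -25.5614.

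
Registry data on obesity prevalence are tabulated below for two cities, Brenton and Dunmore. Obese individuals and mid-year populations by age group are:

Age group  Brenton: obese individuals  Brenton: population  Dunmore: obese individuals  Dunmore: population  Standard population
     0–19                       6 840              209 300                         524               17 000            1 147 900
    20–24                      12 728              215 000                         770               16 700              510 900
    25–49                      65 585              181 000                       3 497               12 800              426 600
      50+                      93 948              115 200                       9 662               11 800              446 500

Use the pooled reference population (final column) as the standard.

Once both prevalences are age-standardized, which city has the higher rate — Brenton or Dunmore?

Brenton

Age-specific rates per 1 000 for Brenton: 32.680, 59.200, 362.348, 815.521.
For Dunmore: 30.824, 46.108, 273.203, 818.814.
Standard total = 2 531 900; weights = 0.4534, 0.2018, 0.1685, 0.1763.
Brenton: 0.4534×32.680 + 0.2018×59.200 + 0.1685×362.348 + 0.1763×815.521 = 231.6311 per 1 000.
Dunmore: 0.4534×30.824 + 0.2018×46.108 + 0.1685×273.203 + 0.1763×818.814 = 213.7081 per 1 000.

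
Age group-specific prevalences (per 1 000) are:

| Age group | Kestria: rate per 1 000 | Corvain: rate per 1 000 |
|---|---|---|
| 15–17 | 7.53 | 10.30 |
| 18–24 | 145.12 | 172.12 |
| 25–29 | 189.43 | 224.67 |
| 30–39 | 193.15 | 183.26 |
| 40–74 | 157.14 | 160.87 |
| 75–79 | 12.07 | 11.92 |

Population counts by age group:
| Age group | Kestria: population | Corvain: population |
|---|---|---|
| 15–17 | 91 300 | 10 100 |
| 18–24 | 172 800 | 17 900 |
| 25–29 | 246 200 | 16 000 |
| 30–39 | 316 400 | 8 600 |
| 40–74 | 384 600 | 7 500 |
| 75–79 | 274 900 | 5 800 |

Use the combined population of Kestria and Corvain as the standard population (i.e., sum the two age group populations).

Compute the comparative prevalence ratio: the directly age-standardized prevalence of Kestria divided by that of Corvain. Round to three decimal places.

Combined standard total = 1 552 100; weights = 0.0653, 0.1229, 0.1689, 0.2094, 0.2526, 0.1809.
Kestria: 0.0653×7.53 + 0.1229×145.12 + 0.1689×189.43 + 0.2094×193.15 + 0.2526×157.14 + 0.1809×12.07 = 132.6479 per 1 000.
Corvain: 0.0653×10.30 + 0.1229×172.12 + 0.1689×224.67 + 0.2094×183.26 + 0.2526×160.87 + 0.1809×11.92 = 140.9437 per 1 000.
Ratio = 132.6479 ÷ 140.9437 = 0.94114.

0.941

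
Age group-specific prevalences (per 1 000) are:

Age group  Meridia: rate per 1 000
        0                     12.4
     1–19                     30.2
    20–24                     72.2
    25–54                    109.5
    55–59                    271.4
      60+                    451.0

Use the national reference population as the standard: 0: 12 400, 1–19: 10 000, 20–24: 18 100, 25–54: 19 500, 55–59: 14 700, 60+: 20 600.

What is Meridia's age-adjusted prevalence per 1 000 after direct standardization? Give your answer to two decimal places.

180.25

Standard total = 95 300; weights = 0.1301, 0.1049, 0.1899, 0.2046, 0.1542, 0.2162.
Standardized rate: 0.1301×12.4 + 0.1049×30.2 + 0.1899×72.2 + 0.2046×109.5 + 0.1542×271.4 + 0.2162×451.0 = 180.2519 per 1 000.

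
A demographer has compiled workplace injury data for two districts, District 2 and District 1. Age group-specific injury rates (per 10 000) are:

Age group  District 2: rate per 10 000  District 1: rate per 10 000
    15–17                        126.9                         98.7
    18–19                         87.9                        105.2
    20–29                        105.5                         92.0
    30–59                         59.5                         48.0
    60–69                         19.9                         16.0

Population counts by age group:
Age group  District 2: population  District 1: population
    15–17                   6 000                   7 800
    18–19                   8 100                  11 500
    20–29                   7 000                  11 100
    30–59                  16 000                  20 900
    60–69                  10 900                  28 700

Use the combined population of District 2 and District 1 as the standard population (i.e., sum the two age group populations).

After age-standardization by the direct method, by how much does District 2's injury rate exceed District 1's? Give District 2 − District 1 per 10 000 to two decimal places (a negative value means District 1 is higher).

Combined standard total = 128 000; weights = 0.1078, 0.1531, 0.1414, 0.2883, 0.3094.
District 2: 0.1078×126.9 + 0.1531×87.9 + 0.1414×105.5 + 0.2883×59.5 + 0.3094×19.9 = 65.3688 per 10 000.
District 1: 0.1078×98.7 + 0.1531×105.2 + 0.1414×92.0 + 0.2883×48.0 + 0.3094×16.0 = 58.5467 per 10 000.
Difference = 65.3688 − 58.5467 = 6.8220.

6.82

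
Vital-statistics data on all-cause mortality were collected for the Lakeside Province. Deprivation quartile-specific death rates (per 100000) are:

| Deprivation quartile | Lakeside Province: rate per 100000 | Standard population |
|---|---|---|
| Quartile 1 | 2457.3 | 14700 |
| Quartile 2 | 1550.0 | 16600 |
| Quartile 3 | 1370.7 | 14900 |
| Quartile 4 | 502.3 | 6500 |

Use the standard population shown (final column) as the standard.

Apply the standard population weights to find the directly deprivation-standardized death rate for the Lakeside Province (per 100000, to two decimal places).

1623.16

Standard total = 52700; weights = 0.2789, 0.3150, 0.2827, 0.1233.
Standardized rate: 0.2789×2457.3 + 0.3150×1550.0 + 0.2827×1370.7 + 0.1233×502.3 = 1623.1630 per 100000.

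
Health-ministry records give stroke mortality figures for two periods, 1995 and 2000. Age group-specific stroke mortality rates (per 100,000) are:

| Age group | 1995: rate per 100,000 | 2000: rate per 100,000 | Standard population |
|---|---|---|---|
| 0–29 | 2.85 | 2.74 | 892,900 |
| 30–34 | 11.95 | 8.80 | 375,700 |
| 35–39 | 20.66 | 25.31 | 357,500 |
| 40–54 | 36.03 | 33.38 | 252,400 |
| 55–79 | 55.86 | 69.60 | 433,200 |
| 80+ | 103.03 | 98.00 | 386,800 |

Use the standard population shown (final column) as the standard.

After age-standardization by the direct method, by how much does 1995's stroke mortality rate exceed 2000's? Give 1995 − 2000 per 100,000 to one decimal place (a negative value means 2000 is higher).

Standard total = 2,698,500; weights = 0.3309, 0.1392, 0.1325, 0.0935, 0.1605, 0.1433.
1995: 0.3309×2.85 + 0.1392×11.95 + 0.1325×20.66 + 0.0935×36.03 + 0.1605×55.86 + 0.1433×103.03 = 32.4495 per 100,000.
2000: 0.3309×2.74 + 0.1392×8.80 + 0.1325×25.31 + 0.0935×33.38 + 0.1605×69.60 + 0.1433×98.00 = 33.8274 per 100,000.
Difference = 32.4495 − 33.8274 = -1.3780.

-1.4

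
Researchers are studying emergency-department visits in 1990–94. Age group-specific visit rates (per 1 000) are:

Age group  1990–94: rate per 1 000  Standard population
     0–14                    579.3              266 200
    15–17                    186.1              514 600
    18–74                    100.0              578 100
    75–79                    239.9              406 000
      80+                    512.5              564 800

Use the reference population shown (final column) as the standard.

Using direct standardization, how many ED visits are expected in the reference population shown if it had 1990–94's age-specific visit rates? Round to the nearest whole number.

Expected ED visits = Σ (standard pop × age-specific rate ÷ 1 000)
= 266 200×579.3/1 000 + 514 600×186.1/1 000 + 578 100×100.0/1 000 + 406 000×239.9/1 000 + 564 800×512.5/1 000
= 154209.66 + 95767.06 + 57810.00 + 97399.40 + 289460.00 = 694646.12.

694646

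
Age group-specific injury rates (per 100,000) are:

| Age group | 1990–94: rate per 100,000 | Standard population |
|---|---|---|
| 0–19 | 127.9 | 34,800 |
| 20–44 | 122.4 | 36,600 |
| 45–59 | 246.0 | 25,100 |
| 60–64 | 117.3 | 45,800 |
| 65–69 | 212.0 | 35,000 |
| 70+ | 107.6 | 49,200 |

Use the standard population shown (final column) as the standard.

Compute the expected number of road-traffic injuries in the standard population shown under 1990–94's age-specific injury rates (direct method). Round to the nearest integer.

332

Expected road-traffic injuries = Σ (standard pop × age-specific rate ÷ 100,000)
= 34,800×127.9/100,000 + 36,600×122.4/100,000 + 25,100×246.0/100,000 + 45,800×117.3/100,000 + 35,000×212.0/100,000 + 49,200×107.6/100,000
= 44.51 + 44.80 + 61.75 + 53.72 + 74.20 + 52.94 = 331.92.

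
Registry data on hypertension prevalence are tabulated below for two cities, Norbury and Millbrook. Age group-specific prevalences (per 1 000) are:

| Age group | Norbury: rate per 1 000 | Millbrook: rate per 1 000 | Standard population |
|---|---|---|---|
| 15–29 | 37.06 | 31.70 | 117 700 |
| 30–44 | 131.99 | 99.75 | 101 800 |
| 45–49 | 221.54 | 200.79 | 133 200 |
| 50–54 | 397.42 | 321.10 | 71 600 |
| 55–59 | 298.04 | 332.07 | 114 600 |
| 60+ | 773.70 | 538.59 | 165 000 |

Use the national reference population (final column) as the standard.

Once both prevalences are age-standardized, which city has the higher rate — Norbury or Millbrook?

Norbury

Standard total = 703 900; weights = 0.1672, 0.1446, 0.1892, 0.1017, 0.1628, 0.2344.
Norbury: 0.1672×37.06 + 0.1446×131.99 + 0.1892×221.54 + 0.1017×397.42 + 0.1628×298.04 + 0.2344×773.70 = 337.5179 per 1 000.
Millbrook: 0.1672×31.70 + 0.1446×99.75 + 0.1892×200.79 + 0.1017×321.10 + 0.1628×332.07 + 0.2344×538.59 = 270.6978 per 1 000.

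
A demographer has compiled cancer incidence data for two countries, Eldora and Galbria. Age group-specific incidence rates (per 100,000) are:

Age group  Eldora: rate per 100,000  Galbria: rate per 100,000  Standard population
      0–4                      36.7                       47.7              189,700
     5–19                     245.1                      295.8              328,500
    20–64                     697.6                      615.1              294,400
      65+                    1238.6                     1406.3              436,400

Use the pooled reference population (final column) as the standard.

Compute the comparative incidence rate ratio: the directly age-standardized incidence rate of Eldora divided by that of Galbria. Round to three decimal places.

0.925

Standard total = 1,249,000; weights = 0.1519, 0.2630, 0.2357, 0.3494.
Eldora: 0.1519×36.7 + 0.2630×245.1 + 0.2357×697.6 + 0.3494×1238.6 = 667.2344 per 100,000.
Galbria: 0.1519×47.7 + 0.2630×295.8 + 0.2357×615.1 + 0.3494×1406.3 = 721.3881 per 100,000.
Ratio = 667.2344 ÷ 721.3881 = 0.92493.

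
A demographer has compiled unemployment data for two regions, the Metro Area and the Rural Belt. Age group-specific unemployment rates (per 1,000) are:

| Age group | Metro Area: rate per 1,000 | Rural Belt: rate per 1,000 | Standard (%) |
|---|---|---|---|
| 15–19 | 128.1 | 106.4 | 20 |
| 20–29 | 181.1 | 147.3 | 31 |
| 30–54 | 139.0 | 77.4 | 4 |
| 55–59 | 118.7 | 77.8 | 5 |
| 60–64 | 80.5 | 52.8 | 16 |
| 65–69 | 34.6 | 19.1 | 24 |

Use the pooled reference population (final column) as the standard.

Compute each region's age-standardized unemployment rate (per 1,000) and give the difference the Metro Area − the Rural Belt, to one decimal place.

Standard weights: 0.20, 0.31, 0.04, 0.05, 0.16, 0.24.
The Metro Area: 0.2000×128.1 + 0.3100×181.1 + 0.0400×139.0 + 0.0500×118.7 + 0.1600×80.5 + 0.2400×34.6 = 114.4400 per 1,000.
The Rural Belt: 0.2000×106.4 + 0.3100×147.3 + 0.0400×77.4 + 0.0500×77.8 + 0.1600×52.8 + 0.2400×19.1 = 86.9610 per 1,000.
Difference = 114.4400 − 86.9610 = 27.4790.

27.5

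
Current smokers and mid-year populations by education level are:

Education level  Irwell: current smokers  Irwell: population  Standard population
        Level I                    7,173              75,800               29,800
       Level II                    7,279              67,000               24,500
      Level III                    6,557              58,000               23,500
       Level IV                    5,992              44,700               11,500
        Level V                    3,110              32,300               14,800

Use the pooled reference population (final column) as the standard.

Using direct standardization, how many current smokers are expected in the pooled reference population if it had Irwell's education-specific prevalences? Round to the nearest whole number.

11105

Education-specific rates per 1,000 for Irwell: 94.631, 108.642, 113.052, 134.049, 96.285.
Expected current smokers = Σ (standard pop × education-specific rate ÷ 1,000)
= 29,800×94.631/1,000 + 24,500×108.642/1,000 + 23,500×113.052/1,000 + 11,500×134.049/1,000 + 14,800×96.285/1,000
= 2819.99 + 2661.72 + 2656.72 + 1541.57 + 1425.02 = 11105.01.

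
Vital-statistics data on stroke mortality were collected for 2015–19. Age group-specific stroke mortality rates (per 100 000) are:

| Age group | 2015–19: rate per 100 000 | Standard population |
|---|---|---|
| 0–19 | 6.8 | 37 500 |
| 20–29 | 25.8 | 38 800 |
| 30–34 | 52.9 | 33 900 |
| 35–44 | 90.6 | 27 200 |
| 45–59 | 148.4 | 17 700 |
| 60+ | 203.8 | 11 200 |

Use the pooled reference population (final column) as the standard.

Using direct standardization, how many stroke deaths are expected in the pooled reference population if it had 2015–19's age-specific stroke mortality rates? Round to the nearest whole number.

104

Expected stroke deaths = Σ (standard pop × age-specific rate ÷ 100 000)
= 37 500×6.8/100 000 + 38 800×25.8/100 000 + 33 900×52.9/100 000 + 27 200×90.6/100 000 + 17 700×148.4/100 000 + 11 200×203.8/100 000
= 2.55 + 10.01 + 17.93 + 24.64 + 26.27 + 22.83 = 104.23.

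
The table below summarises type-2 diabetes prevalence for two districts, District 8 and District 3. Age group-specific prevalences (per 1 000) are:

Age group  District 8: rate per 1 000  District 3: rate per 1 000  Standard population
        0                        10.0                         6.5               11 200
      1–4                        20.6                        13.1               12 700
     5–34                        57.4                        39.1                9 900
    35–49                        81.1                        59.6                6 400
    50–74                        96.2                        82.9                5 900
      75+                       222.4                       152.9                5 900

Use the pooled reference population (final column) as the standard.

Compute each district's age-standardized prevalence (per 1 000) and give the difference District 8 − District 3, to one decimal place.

Standard total = 52 000; weights = 0.2154, 0.2442, 0.1904, 0.1231, 0.1135, 0.1135.
District 8: 0.2154×10.0 + 0.2442×20.6 + 0.1904×57.4 + 0.1231×81.1 + 0.1135×96.2 + 0.1135×222.4 = 64.2435 per 1 000.
District 3: 0.2154×6.5 + 0.2442×13.1 + 0.1904×39.1 + 0.1231×59.6 + 0.1135×82.9 + 0.1135×152.9 = 46.1331 per 1 000.
Difference = 64.2435 − 46.1331 = 18.1104.

18.1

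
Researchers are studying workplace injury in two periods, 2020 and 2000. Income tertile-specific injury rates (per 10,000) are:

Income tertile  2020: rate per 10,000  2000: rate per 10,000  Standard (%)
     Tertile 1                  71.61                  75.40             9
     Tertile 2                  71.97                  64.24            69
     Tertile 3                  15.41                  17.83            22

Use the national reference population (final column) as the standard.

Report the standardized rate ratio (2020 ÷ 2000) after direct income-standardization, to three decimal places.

1.081

Standard weights: 0.09, 0.69, 0.22.
2020: 0.0900×71.61 + 0.6900×71.97 + 0.2200×15.41 = 59.4944 per 10,000.
2000: 0.0900×75.40 + 0.6900×64.24 + 0.2200×17.83 = 55.0342 per 10,000.
Ratio = 59.4944 ÷ 55.0342 = 1.08104.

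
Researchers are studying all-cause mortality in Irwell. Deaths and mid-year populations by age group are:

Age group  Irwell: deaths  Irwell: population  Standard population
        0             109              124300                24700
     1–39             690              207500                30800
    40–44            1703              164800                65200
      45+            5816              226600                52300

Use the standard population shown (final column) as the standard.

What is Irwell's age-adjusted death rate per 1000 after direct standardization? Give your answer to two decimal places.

Age-specific rates per 1000 for Irwell: 0.877, 3.325, 10.334, 25.666.
Standard total = 173000; weights = 0.1428, 0.1780, 0.3769, 0.3023.
Standardized rate: 0.1428×0.877 + 0.1780×3.325 + 0.3769×10.334 + 0.3023×25.666 = 12.3710 per 1000.

12.37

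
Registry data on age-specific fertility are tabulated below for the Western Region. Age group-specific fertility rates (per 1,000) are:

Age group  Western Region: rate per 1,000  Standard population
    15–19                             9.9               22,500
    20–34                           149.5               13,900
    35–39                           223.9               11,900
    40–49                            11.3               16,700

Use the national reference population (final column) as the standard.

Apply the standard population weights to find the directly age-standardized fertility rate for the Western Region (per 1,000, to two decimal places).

Standard total = 65,000; weights = 0.3462, 0.2138, 0.1831, 0.2569.
Standardized rate: 0.3462×9.9 + 0.2138×149.5 + 0.1831×223.9 + 0.2569×11.3 = 79.2911 per 1,000.

79.29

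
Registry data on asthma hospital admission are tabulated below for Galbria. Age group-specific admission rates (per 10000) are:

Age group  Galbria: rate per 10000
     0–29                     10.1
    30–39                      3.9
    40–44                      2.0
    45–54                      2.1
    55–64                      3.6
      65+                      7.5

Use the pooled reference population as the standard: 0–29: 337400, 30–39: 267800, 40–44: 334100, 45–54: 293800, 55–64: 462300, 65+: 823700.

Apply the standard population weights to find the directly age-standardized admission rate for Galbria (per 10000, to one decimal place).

5.4

Standard total = 2519100; weights = 0.1339, 0.1063, 0.1326, 0.1166, 0.1835, 0.3270.
Standardized rate: 0.1339×10.1 + 0.1063×3.9 + 0.1326×2.0 + 0.1166×2.1 + 0.1835×3.6 + 0.3270×7.5 = 5.3906 per 10000.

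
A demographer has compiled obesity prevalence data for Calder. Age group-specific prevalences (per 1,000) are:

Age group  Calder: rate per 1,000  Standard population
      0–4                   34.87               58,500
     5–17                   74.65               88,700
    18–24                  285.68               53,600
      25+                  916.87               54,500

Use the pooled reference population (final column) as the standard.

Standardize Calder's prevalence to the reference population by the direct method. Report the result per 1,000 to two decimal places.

289.63

Standard total = 255,300; weights = 0.2291, 0.3474, 0.2099, 0.2135.
Standardized rate: 0.2291×34.87 + 0.3474×74.65 + 0.2099×285.68 + 0.2135×916.87 = 289.6326 per 1,000.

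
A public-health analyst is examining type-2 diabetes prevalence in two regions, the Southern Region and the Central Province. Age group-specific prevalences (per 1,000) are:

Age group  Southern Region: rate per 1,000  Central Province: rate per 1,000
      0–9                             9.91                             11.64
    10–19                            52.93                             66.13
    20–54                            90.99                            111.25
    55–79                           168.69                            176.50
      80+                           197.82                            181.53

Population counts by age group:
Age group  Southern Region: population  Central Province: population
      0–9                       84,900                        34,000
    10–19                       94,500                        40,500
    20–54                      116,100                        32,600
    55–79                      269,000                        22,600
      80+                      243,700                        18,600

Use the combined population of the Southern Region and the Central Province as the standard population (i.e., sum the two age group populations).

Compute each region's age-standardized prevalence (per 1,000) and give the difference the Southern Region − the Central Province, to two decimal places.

Combined standard total = 956,500; weights = 0.1243, 0.1411, 0.1555, 0.3049, 0.2742.
The Southern Region: 0.1243×9.91 + 0.1411×52.93 + 0.1555×90.99 + 0.3049×168.69 + 0.2742×197.82 = 128.5230 per 1,000.
The Central Province: 0.1243×11.64 + 0.1411×66.13 + 0.1555×111.25 + 0.3049×176.50 + 0.2742×181.53 = 131.6645 per 1,000.
Difference = 128.5230 − 131.6645 = -3.1415.

-3.14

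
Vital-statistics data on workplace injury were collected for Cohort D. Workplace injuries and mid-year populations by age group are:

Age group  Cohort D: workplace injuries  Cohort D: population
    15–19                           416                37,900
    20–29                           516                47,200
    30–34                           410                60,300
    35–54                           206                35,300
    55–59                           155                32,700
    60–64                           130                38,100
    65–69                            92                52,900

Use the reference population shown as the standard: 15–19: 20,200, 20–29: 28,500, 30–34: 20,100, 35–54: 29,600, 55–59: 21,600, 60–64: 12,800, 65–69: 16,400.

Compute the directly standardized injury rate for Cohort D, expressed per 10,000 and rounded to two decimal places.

Age-specific rates per 10,000 for Cohort D: 109.76, 109.32, 67.99, 58.36, 47.40, 34.12, 17.39.
Standard total = 149,200; weights = 0.1354, 0.1910, 0.1347, 0.1984, 0.1448, 0.0858, 0.1099.
Standardized rate: 0.1354×109.76 + 0.1910×109.32 + 0.1347×67.99 + 0.1984×58.36 + 0.1448×47.40 + 0.0858×34.12 + 0.1099×17.39 = 68.1818 per 10,000.

68.18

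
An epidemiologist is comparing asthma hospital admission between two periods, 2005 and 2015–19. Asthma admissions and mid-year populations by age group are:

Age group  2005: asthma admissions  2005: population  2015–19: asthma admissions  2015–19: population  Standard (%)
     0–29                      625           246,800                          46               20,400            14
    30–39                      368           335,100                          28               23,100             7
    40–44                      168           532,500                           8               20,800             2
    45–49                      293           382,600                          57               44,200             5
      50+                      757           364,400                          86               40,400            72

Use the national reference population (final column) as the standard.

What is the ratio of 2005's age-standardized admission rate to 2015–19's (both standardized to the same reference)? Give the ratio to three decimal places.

Age-specific rates per 10,000 for 2005: 25.32, 10.98, 3.15, 7.66, 20.77.
For 2015–19: 22.55, 12.12, 3.85, 12.90, 21.29.
Standard weights: 0.14, 0.07, 0.02, 0.05, 0.72.
2005: 0.1400×25.32 + 0.0700×10.98 + 0.0200×3.15 + 0.0500×7.66 + 0.7200×20.77 = 19.7173 per 10,000.
2015–19: 0.1400×22.55 + 0.0700×12.12 + 0.0200×3.85 + 0.0500×12.90 + 0.7200×21.29 = 20.0538 per 10,000.
Ratio = 19.7173 ÷ 20.0538 = 0.98322.

0.983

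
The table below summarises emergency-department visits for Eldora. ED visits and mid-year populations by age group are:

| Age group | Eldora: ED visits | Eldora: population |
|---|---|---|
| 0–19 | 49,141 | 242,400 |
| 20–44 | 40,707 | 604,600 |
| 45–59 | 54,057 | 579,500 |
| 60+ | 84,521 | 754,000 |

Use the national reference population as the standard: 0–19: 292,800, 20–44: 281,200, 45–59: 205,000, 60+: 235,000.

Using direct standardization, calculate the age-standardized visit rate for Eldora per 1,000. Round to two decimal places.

122.05

Age-specific rates per 1,000 for Eldora: 202.727, 67.329, 93.282, 112.097.
Standard total = 1,014,000; weights = 0.2888, 0.2773, 0.2022, 0.2318.
Standardized rate: 0.2888×202.727 + 0.2773×67.329 + 0.2022×93.282 + 0.2318×112.097 = 122.0482 per 1,000.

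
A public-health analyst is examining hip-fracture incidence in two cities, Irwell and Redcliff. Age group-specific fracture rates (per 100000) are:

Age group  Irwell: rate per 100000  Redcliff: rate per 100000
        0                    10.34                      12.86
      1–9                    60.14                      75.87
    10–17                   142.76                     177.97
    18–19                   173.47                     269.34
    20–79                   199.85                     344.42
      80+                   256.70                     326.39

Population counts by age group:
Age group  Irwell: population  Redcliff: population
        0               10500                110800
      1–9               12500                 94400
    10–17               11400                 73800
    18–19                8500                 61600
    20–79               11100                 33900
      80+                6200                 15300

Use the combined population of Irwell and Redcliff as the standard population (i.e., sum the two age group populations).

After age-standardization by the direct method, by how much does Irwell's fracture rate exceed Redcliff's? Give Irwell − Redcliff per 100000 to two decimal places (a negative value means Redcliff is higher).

Combined standard total = 450000; weights = 0.2696, 0.2376, 0.1893, 0.1558, 0.1000, 0.0478.
Irwell: 0.2696×10.34 + 0.2376×60.14 + 0.1893×142.76 + 0.1558×173.47 + 0.1000×199.85 + 0.0478×256.70 = 103.3753 per 100000.
Redcliff: 0.2696×12.86 + 0.2376×75.87 + 0.1893×177.97 + 0.1558×269.34 + 0.1000×344.42 + 0.0478×326.39 = 147.1789 per 100000.
Difference = 103.3753 − 147.1789 = -43.8035.

-43.80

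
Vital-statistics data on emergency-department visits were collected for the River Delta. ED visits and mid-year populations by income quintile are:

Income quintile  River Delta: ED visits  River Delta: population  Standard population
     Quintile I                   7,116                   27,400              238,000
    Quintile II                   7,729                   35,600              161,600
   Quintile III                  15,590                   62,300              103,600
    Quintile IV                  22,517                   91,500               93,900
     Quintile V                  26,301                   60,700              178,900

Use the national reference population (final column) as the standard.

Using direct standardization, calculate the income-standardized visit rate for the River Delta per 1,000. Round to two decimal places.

Income-specific rates per 1,000 for the River Delta: 259.708, 217.107, 250.241, 246.087, 433.295.
Standard total = 776,000; weights = 0.3067, 0.2082, 0.1335, 0.1210, 0.2305.
Standardized rate: 0.3067×259.708 + 0.2082×217.107 + 0.1335×250.241 + 0.1210×246.087 + 0.2305×433.295 = 287.9433 per 1,000.

287.94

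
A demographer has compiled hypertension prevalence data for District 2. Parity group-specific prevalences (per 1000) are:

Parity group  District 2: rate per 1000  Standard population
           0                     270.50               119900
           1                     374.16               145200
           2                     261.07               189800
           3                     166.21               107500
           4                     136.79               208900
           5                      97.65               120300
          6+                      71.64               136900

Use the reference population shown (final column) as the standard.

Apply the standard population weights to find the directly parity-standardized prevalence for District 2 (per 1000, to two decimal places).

198.65

Standard total = 1028500; weights = 0.1166, 0.1412, 0.1845, 0.1045, 0.2031, 0.1170, 0.1331.
Standardized rate: 0.1166×270.50 + 0.1412×374.16 + 0.1845×261.07 + 0.1045×166.21 + 0.2031×136.79 + 0.1170×97.65 + 0.1331×71.64 = 198.6484 per 1000.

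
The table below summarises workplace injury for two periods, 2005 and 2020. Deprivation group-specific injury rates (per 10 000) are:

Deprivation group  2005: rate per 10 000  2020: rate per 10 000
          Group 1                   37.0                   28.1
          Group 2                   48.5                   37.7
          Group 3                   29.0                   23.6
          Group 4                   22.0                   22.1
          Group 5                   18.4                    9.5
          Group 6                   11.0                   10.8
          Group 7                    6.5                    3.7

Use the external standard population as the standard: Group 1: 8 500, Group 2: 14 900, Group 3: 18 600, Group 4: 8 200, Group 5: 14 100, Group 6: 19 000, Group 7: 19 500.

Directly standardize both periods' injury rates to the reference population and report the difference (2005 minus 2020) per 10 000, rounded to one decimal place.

5.1

Standard total = 102 800; weights = 0.0827, 0.1449, 0.1809, 0.0798, 0.1372, 0.1848, 0.1897.
2005: 0.0827×37.0 + 0.1449×48.5 + 0.1809×29.0 + 0.0798×22.0 + 0.1372×18.4 + 0.1848×11.0 + 0.1897×6.5 = 22.8807 per 10 000.
2020: 0.0827×28.1 + 0.1449×37.7 + 0.1809×23.6 + 0.0798×22.1 + 0.1372×9.5 + 0.1848×10.8 + 0.1897×3.7 = 17.8216 per 10 000.
Difference = 22.8807 − 17.8216 = 5.0591.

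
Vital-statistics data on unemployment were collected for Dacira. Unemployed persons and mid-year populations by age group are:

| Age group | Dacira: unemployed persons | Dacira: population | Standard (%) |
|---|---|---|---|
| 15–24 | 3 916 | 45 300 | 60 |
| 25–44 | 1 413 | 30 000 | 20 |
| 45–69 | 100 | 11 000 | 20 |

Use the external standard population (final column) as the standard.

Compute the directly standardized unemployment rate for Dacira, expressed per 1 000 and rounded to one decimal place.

Age-specific rates per 1 000 for Dacira: 86.446, 47.100, 9.091.
Standard weights: 0.60, 0.20, 0.20.
Standardized rate: 0.6000×86.446 + 0.2000×47.100 + 0.2000×9.091 = 63.1057 per 1 000.

63.1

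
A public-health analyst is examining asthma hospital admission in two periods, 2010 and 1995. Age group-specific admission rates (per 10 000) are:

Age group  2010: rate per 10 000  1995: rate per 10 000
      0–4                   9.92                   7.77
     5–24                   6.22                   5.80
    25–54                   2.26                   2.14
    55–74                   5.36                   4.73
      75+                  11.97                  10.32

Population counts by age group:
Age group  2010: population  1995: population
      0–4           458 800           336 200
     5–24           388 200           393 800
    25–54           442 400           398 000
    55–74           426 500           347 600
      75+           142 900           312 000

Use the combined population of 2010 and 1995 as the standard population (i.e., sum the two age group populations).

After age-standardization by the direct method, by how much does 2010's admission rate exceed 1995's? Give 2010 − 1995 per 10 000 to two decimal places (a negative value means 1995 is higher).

0.93

Combined standard total = 3 646 400; weights = 0.2180, 0.2145, 0.2305, 0.2123, 0.1248.
2010: 0.2180×9.92 + 0.2145×6.22 + 0.2305×2.26 + 0.2123×5.36 + 0.1248×11.97 = 6.6488 per 10 000.
1995: 0.2180×7.77 + 0.2145×5.80 + 0.2305×2.14 + 0.2123×4.73 + 0.1248×10.32 = 5.7227 per 10 000.
Difference = 6.6488 − 5.7227 = 0.9261.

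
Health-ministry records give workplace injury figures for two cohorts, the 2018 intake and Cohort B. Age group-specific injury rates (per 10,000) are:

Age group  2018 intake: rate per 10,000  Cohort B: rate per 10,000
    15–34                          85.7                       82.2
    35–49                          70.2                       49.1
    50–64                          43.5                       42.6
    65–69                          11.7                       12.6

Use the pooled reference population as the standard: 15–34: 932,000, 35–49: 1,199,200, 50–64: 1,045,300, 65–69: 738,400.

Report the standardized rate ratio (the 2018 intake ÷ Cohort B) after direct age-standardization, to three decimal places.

1.152

Standard total = 3,914,900; weights = 0.2381, 0.3063, 0.2670, 0.1886.
The 2018 intake: 0.2381×85.7 + 0.3063×70.2 + 0.2670×43.5 + 0.1886×11.7 = 55.7271 per 10,000.
Cohort B: 0.2381×82.2 + 0.3063×49.1 + 0.2670×42.6 + 0.1886×12.6 = 48.3600 per 10,000.
Ratio = 55.7271 ÷ 48.3600 = 1.15234.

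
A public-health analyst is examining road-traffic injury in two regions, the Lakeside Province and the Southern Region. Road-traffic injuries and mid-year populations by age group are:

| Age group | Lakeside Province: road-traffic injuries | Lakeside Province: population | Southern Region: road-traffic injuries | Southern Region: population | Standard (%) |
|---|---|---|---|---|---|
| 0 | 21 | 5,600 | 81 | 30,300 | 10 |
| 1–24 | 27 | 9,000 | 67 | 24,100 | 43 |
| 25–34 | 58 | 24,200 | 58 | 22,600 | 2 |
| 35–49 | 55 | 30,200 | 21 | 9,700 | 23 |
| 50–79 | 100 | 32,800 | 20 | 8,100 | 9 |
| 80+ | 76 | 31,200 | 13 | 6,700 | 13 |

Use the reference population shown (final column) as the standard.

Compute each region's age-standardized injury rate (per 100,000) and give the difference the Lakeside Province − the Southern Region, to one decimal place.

23.6

Age-specific rates per 100,000 for the Lakeside Province: 375.00, 300.00, 239.67, 182.12, 304.88, 243.59.
For the Southern Region: 267.33, 278.01, 256.64, 216.49, 246.91, 194.03.
Standard weights: 0.10, 0.43, 0.02, 0.23, 0.09, 0.13.
The Lakeside Province: 0.1000×375.00 + 0.4300×300.00 + 0.0200×239.67 + 0.2300×182.12 + 0.0900×304.88 + 0.1300×243.59 = 272.2865 per 100,000.
The Southern Region: 0.1000×267.33 + 0.4300×278.01 + 0.0200×256.64 + 0.2300×216.49 + 0.0900×246.91 + 0.1300×194.03 = 248.6489 per 100,000.
Difference = 272.2865 − 248.6489 = 23.6376.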